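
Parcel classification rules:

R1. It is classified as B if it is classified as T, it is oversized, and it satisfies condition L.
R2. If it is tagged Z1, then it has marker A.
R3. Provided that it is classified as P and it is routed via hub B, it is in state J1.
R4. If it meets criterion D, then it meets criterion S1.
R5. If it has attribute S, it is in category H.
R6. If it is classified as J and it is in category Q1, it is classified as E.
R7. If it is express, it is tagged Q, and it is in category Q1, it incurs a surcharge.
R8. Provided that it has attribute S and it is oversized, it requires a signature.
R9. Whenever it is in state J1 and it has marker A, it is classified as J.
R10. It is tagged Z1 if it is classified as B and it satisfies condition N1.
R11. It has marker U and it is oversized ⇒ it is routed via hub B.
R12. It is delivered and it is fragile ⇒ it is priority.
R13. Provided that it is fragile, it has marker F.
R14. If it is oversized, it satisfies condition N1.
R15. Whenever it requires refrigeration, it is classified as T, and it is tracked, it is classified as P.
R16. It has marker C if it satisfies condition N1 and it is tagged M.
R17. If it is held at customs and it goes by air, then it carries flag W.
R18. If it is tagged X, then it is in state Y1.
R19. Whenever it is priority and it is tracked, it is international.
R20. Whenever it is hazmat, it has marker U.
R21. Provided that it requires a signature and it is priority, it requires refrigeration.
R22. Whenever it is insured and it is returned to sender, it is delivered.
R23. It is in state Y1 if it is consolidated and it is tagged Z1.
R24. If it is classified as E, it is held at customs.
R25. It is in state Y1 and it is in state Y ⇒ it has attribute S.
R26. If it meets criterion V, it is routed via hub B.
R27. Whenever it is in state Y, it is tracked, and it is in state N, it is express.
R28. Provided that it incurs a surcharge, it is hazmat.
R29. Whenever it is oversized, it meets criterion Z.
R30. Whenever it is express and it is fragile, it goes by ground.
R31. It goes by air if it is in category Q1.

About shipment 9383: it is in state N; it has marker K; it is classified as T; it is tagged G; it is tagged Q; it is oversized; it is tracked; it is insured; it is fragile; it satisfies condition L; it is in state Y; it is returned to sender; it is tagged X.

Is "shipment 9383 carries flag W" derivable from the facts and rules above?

Forward chaining from the given facts derives: is classified as B, has marker F, satisfies condition N1, is in state Y1, is delivered, has attribute S, is express, meets criterion Z, goes by ground, is in category H, requires a signature, is tagged Z1, is priority, is international, requires refrigeration, has marker A, is classified as P.
The only rule concluding "it carries flag W" is R17, which needs "it is held at customs"; that is never established.

No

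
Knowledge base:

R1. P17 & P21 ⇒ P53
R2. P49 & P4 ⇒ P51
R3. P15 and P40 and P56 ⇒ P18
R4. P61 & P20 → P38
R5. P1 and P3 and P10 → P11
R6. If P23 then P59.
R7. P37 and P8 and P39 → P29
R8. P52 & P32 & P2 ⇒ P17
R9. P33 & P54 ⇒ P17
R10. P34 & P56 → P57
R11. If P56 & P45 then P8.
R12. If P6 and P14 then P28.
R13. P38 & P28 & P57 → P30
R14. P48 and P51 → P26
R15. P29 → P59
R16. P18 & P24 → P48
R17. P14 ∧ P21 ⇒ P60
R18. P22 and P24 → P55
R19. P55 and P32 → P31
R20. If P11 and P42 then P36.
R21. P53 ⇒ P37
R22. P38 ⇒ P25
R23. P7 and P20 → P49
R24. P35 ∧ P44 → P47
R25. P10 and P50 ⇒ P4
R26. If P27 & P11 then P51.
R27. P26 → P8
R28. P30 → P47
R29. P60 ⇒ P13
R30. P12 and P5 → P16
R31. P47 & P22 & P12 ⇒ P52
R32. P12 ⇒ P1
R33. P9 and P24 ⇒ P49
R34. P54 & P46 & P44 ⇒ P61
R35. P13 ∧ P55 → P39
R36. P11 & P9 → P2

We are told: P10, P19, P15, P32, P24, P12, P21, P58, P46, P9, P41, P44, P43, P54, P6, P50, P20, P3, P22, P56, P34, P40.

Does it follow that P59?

No

Forward chaining from the given facts derives: P18, P57, P48, P55, P31, P4, P1, P49, P61, P51, P38, P11, P26, P25, P8, P2.
Rules concluding P59: R6 needs P23; R15 needs P29 — none of these are established.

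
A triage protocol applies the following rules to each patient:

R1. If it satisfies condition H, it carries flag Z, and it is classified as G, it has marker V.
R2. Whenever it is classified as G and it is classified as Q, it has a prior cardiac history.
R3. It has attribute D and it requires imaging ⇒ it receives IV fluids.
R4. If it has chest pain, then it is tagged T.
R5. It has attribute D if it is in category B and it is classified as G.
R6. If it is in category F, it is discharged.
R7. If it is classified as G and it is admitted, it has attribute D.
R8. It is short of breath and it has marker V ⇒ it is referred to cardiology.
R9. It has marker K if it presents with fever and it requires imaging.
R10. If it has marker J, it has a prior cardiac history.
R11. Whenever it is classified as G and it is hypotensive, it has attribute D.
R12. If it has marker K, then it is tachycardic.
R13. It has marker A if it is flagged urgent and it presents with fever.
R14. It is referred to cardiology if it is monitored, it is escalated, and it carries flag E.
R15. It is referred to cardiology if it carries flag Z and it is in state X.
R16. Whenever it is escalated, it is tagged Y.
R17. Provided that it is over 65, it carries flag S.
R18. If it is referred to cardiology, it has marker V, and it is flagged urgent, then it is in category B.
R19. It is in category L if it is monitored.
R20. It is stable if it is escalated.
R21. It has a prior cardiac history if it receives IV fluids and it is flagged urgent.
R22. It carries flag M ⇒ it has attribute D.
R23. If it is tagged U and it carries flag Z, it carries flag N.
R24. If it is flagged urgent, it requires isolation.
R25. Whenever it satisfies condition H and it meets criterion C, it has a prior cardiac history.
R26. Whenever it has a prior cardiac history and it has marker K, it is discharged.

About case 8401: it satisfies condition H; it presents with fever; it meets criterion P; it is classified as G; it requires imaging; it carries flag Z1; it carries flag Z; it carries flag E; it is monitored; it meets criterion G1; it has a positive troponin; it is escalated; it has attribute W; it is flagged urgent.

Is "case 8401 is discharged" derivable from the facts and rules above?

Yes

By R1 (it satisfies condition H, it carries flag Z, it is classified as G): it has marker V.
By R9 (it presents with fever, it requires imaging): it has marker K.
By R14 (it is monitored, it is escalated, it carries flag E): it is referred to cardiology.
By R18 (it is referred to cardiology, it has marker V, it is flagged urgent): it is in category B.
By R5 (it is in category B, it is classified as G): it has attribute D.
By R3 (it has attribute D, it requires imaging): it receives IV fluids.
By R21 (it receives IV fluids, it is flagged urgent): it has a prior cardiac history.
By R26 (it has a prior cardiac history, it has marker K): it is discharged.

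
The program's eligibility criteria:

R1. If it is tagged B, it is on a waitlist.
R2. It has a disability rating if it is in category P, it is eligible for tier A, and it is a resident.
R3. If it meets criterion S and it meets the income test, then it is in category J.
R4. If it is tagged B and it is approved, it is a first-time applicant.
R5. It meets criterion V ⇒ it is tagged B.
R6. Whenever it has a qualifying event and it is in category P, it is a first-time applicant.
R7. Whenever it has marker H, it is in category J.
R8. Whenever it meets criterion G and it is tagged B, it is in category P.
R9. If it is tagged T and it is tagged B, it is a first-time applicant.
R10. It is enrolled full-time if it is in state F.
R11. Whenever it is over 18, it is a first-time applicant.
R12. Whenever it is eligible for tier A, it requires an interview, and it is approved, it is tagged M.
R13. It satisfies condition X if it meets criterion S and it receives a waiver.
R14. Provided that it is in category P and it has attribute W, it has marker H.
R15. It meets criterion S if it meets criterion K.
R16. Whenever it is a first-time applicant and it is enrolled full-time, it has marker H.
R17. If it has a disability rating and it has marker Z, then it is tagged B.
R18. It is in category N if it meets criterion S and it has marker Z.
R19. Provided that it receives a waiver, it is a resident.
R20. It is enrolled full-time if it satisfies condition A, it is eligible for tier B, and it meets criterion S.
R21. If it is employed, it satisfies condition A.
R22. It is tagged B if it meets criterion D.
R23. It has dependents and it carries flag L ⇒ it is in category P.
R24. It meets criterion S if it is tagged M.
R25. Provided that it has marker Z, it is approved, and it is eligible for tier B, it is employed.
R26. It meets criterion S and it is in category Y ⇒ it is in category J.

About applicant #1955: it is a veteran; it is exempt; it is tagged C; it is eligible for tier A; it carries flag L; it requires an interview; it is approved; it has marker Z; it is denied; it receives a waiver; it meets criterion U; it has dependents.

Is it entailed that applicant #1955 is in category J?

No

Forward chaining from the given facts derives: is tagged M, is a resident, is in category P, meets criterion S, has a disability rating, satisfies condition X, is tagged B, is in category N, is on a waitlist, is a first-time applicant.
Rules concluding "it is in category J": R3 needs "it meets the income test"; R7 needs "it has marker H"; R26 needs "it is in category Y" — none of these are established.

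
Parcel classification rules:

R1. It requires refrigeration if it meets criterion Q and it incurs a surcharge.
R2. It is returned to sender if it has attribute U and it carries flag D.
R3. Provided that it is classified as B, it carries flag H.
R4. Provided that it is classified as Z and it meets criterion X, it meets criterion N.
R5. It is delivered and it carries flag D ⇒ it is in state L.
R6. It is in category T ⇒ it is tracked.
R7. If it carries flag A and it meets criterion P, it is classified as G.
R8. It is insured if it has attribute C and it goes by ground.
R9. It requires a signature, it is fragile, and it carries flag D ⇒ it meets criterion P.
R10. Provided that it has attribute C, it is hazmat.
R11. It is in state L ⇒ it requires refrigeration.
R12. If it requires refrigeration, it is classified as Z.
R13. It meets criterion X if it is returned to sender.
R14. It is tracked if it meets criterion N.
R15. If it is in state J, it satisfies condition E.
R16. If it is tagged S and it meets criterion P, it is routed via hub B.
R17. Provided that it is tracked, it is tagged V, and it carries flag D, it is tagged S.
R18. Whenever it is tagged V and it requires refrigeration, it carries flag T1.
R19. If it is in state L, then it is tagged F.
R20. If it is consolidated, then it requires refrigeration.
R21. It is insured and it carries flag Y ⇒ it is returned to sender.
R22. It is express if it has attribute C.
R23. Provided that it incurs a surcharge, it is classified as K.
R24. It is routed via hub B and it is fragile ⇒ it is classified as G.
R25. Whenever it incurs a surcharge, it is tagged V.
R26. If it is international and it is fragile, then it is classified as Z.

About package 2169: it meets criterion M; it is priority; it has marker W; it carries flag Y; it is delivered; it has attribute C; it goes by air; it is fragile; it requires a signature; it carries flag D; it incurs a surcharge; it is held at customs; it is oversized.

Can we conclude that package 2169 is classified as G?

Forward chaining from the given facts derives: is in state L, meets criterion P, is hazmat, requires refrigeration, is classified as Z, is tagged F, is express, is classified as K, is tagged V, carries flag T1.
Rules concluding "it is classified as G": R7 needs "it carries flag A"; R24 needs "it is routed via hub B" — none of these are established.

No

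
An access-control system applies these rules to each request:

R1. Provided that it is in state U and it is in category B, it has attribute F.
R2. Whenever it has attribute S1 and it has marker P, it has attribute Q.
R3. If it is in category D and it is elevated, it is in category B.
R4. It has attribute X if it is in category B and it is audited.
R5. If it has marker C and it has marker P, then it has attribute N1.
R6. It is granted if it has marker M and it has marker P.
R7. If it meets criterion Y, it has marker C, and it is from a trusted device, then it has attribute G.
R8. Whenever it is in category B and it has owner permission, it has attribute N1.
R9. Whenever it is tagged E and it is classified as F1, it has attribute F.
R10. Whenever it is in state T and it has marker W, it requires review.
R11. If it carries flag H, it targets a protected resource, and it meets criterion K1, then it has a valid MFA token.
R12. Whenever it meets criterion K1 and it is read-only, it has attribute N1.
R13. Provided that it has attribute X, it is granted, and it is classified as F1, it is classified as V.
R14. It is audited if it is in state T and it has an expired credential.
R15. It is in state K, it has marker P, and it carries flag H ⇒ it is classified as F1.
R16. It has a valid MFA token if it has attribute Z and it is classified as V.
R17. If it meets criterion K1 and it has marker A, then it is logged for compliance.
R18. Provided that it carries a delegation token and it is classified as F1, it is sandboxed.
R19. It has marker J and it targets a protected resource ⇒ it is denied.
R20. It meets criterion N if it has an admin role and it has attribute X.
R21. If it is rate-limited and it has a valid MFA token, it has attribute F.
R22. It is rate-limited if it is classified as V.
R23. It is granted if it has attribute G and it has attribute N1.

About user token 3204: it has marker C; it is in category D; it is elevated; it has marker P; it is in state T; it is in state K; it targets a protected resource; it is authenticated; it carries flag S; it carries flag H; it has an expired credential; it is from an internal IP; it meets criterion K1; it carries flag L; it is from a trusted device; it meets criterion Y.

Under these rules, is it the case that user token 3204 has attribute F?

By R3 (it is in category D, it is elevated): it is in category B.
By R5 (it has marker C, it has marker P): it has attribute N1.
By R7 (it meets criterion Y, it has marker C, it is from a trusted device): it has attribute G.
By R11 (it carries flag H, it targets a protected resource, it meets criterion K1): it has a valid MFA token.
By R14 (it is in state T, it has an expired credential): it is audited.
By R15 (it is in state K, it has marker P, it carries flag H): it is classified as F1.
By R23 (it has attribute G, it has attribute N1): it is granted.
By R4 (it is in category B, it is audited): it has attribute X.
By R13 (it has attribute X, it is granted, it is classified as F1): it is classified as V.
By R22 (it is classified as V): it is rate-limited.
By R21 (it is rate-limited, it has a valid MFA token): it has attribute F.

Yes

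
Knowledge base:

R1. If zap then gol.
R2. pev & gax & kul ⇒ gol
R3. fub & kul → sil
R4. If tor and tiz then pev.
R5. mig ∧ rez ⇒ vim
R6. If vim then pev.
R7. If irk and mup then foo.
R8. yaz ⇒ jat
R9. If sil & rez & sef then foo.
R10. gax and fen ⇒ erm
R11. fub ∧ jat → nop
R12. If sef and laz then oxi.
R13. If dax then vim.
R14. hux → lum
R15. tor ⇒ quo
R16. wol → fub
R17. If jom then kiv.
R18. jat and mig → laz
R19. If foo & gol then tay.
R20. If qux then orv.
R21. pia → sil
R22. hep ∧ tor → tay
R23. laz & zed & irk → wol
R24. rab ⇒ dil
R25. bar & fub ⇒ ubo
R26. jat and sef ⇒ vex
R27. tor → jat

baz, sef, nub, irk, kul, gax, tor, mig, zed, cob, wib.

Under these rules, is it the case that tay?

No

Forward chaining from the given facts derives: quo, jat, laz, wol, vex, oxi, fub, sil, nop.
Rules concluding tay: R19 needs foo; R22 needs hep — none of these are established.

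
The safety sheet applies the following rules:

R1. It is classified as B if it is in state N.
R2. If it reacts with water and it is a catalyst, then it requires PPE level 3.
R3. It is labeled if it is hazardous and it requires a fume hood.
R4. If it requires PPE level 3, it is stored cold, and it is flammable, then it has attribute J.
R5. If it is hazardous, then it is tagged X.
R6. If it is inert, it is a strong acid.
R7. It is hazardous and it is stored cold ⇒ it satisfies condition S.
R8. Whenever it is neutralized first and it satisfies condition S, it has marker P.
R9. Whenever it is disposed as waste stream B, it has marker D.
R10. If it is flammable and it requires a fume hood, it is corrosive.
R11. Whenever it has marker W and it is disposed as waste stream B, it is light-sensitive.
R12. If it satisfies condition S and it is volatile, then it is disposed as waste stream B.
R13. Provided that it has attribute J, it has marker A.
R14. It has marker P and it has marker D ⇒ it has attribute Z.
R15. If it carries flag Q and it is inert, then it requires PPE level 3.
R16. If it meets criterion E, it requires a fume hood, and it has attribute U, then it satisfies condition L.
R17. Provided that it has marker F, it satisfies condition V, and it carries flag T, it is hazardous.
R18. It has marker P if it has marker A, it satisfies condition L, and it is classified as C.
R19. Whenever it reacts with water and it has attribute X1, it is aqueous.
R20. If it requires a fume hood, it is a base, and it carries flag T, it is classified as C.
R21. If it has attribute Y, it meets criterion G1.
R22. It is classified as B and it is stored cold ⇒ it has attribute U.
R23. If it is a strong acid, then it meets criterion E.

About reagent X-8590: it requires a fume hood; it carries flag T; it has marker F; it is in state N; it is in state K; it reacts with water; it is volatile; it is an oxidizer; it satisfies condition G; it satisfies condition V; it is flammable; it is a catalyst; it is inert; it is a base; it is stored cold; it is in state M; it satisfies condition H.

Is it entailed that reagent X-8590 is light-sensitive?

No

Forward chaining from the given facts derives: is classified as B, requires PPE level 3, has attribute J, is a strong acid, is corrosive, has marker A, is hazardous, is classified as C, has attribute U, meets criterion E, is labeled, is tagged X, satisfies condition S, is disposed as waste stream B, satisfies condition L, has marker P, has marker D, has attribute Z.
The only rule concluding "it is light-sensitive" is R11, which needs "it has marker W"; that is never established.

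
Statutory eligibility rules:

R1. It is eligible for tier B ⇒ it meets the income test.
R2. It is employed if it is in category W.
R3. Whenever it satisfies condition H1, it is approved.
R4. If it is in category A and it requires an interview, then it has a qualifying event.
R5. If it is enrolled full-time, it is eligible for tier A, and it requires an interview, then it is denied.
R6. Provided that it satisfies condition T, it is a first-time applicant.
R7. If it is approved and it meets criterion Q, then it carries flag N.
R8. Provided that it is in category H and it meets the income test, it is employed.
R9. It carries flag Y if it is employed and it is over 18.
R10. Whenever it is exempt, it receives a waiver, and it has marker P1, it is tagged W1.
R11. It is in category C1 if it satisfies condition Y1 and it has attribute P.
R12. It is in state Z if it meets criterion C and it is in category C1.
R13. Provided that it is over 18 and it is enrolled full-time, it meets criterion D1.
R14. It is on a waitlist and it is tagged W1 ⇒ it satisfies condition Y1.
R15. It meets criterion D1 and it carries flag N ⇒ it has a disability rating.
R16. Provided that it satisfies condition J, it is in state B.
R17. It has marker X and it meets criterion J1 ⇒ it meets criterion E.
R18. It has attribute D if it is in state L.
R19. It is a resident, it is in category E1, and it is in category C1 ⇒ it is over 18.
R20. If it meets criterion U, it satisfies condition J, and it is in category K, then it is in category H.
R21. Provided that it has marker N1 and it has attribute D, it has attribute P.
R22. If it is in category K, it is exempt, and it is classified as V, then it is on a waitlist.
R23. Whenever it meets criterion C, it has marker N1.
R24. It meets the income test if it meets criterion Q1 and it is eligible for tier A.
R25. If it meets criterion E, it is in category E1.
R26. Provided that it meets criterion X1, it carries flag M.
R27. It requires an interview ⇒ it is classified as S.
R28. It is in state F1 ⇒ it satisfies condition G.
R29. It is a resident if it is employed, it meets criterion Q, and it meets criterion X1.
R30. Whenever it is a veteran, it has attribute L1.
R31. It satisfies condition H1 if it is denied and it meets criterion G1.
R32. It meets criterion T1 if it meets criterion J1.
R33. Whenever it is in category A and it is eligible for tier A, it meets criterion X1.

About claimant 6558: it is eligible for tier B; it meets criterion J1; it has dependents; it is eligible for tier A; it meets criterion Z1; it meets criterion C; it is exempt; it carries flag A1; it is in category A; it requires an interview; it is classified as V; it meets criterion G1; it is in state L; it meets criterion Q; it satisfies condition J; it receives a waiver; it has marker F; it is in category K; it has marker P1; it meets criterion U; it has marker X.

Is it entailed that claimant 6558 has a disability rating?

No

Forward chaining from the given facts derives: meets the income test, has a qualifying event, is tagged W1, is in state B, meets criterion E, has attribute D, is in category H, is on a waitlist, has marker N1, is in category E1, is classified as S, meets criterion T1, meets criterion X1, is employed, satisfies condition Y1, has attribute P, carries flag M, is a resident, is in category C1, is in state Z, is over 18, carries flag Y.
The only rule concluding "it has a disability rating" is R15, which needs "it meets criterion D1"; that is never established.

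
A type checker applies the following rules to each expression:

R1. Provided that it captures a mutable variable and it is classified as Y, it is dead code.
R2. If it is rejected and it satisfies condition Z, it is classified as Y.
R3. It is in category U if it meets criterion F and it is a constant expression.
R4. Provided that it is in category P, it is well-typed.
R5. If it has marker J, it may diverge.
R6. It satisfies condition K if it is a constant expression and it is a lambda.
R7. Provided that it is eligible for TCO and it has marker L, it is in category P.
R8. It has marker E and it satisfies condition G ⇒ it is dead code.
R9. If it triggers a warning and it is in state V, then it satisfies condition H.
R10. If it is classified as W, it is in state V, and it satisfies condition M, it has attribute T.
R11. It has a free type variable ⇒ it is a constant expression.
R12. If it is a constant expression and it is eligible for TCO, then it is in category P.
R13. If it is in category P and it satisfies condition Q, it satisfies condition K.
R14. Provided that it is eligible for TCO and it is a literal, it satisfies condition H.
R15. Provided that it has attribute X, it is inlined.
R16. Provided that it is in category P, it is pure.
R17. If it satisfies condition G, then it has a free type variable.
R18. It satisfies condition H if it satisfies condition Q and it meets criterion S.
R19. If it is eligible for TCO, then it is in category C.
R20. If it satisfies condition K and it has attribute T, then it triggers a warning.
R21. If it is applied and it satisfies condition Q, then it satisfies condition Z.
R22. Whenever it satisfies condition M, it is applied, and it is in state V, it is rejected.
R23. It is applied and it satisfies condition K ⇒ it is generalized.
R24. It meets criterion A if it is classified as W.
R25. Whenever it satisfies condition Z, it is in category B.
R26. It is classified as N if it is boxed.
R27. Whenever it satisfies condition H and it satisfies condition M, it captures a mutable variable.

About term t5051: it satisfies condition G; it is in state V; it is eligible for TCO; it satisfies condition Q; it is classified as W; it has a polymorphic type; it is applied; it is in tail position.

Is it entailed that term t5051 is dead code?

Forward chaining from the given facts derives: has a free type variable, is in category C, satisfies condition Z, meets criterion A, is in category B, is a constant expression, is in category P, satisfies condition K, is pure, is generalized, is well-typed.
Rules concluding "it is dead code": R1 needs "it captures a mutable variable"; R8 needs "it has marker E" — none of these are established.

No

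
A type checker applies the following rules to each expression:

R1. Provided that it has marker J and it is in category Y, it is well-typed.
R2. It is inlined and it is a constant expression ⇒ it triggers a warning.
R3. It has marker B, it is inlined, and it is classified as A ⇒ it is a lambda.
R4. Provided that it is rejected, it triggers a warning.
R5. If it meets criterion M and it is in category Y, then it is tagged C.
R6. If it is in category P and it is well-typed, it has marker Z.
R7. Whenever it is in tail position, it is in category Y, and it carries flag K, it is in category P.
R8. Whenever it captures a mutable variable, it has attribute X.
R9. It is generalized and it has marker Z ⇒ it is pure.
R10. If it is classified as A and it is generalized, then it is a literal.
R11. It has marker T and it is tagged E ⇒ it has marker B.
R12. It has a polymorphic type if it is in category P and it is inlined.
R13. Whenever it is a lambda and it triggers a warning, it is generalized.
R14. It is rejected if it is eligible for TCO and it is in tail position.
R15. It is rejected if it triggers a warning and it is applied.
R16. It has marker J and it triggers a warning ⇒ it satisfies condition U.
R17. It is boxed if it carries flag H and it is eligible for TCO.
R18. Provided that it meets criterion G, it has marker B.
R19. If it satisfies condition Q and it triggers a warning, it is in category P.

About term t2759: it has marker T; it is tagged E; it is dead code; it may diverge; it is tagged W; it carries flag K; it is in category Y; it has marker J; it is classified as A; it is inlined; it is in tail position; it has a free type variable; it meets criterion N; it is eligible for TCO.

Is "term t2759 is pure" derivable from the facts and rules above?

By R1 (it has marker J, it is in category Y): it is well-typed.
By R7 (it is in tail position, it is in category Y, it carries flag K): it is in category P.
By R11 (it has marker T, it is tagged E): it has marker B.
By R14 (it is eligible for TCO, it is in tail position): it is rejected.
By R3 (it has marker B, it is inlined, it is classified as A): it is a lambda.
By R4 (it is rejected): it triggers a warning.
By R6 (it is in category P, it is well-typed): it has marker Z.
By R13 (it is a lambda, it triggers a warning): it is generalized.
By R9 (it is generalized, it has marker Z): it is pure.

Yes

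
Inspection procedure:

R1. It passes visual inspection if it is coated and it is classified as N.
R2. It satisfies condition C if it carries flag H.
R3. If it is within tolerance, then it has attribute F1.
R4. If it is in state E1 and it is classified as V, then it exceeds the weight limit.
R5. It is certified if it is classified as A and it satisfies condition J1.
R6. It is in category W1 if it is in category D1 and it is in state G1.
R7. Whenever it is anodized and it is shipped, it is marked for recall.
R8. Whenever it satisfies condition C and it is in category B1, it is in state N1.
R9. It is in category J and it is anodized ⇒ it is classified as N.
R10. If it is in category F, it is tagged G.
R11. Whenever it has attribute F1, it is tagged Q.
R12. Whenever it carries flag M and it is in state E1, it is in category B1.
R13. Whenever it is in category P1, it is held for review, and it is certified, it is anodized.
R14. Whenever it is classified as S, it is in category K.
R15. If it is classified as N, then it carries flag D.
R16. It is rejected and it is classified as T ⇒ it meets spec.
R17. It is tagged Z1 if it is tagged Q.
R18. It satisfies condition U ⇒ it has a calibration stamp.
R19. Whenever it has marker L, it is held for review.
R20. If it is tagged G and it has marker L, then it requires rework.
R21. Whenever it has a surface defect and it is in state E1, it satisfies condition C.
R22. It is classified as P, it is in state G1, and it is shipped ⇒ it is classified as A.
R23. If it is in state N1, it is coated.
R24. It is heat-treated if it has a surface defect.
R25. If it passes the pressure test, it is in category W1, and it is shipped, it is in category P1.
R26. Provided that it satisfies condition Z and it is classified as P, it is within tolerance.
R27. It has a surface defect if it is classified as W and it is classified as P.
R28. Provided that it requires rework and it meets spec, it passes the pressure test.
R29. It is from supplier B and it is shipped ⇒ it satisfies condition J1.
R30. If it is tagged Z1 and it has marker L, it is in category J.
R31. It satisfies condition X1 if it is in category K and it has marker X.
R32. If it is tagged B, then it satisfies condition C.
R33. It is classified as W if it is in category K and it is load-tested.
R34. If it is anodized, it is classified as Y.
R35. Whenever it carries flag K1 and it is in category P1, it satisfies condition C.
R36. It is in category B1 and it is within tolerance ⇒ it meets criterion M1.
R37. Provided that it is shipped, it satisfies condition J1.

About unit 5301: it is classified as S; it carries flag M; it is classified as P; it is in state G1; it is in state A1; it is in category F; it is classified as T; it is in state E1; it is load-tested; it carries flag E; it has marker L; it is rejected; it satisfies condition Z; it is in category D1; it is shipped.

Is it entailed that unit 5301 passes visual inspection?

Yes

By R6 (it is in category D1, it is in state G1): it is in category W1.
By R10 (it is in category F): it is tagged G.
By R12 (it carries flag M, it is in state E1): it is in category B1.
By R14 (it is classified as S): it is in category K.
By R16 (it is rejected, it is classified as T): it meets spec.
By R19 (it has marker L): it is held for review.
By R20 (it is tagged G, it has marker L): it requires rework.
By R22 (it is classified as P, it is in state G1, it is shipped): it is classified as A.
By R26 (it satisfies condition Z, it is classified as P): it is within tolerance.
By R28 (it requires rework, it meets spec): it passes the pressure test.
By R33 (it is in category K, it is load-tested): it is classified as W.
By R37 (it is shipped): it satisfies condition J1.
By R3 (it is within tolerance): it has attribute F1.
By R5 (it is classified as A, it satisfies condition J1): it is certified.
By R11 (it has attribute F1): it is tagged Q.
By R17 (it is tagged Q): it is tagged Z1.
By R25 (it passes the pressure test, it is in category W1, it is shipped): it is in category P1.
By R27 (it is classified as W, it is classified as P): it has a surface defect.
By R30 (it is tagged Z1, it has marker L): it is in category J.
By R13 (it is in category P1, it is held for review, it is certified): it is anodized.
By R21 (it has a surface defect, it is in state E1): it satisfies condition C.
By R8 (it satisfies condition C, it is in category B1): it is in state N1.
By R9 (it is in category J, it is anodized): it is classified as N.
By R23 (it is in state N1): it is coated.
By R1 (it is coated, it is classified as N): it passes visual inspection.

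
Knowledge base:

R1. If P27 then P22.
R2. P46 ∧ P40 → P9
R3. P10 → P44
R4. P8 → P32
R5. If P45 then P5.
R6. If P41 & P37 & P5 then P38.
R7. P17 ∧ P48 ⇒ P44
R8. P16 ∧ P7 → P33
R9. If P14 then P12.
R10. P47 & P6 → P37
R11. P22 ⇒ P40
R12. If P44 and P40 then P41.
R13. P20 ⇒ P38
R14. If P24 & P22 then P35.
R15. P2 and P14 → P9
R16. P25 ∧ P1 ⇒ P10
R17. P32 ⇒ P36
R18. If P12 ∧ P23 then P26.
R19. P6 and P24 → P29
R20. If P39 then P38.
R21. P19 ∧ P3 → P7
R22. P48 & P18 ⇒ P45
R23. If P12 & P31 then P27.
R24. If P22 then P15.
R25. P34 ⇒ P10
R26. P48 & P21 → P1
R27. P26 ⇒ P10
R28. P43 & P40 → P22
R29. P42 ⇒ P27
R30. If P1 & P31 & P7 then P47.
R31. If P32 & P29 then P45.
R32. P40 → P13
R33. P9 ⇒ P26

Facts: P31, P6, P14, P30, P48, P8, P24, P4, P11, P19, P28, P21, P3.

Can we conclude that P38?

Forward chaining from the given facts derives: P32, P12, P36, P29, P7, P27, P1, P47, P45, P22, P5, P37, P40, P35, P15, P13.
Rules concluding P38: R6 needs P41; R13 needs P20; R20 needs P39 — none of these are established.

No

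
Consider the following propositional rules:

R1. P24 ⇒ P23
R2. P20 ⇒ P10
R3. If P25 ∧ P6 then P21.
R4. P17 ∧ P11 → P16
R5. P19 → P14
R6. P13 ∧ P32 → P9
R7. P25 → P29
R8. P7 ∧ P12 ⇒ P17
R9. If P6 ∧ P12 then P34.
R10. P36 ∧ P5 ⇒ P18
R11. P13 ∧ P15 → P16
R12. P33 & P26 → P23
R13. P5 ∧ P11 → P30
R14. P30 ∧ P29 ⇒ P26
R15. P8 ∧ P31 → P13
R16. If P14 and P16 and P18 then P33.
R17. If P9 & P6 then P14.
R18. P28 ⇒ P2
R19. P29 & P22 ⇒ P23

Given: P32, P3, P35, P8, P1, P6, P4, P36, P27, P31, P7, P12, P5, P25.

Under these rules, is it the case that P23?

No

Forward chaining from the given facts derives: P21, P29, P17, P34, P18, P13, P9, P14.
Rules concluding P23: R1 needs P24; R12 needs P33; R19 needs P22 — none of these are established.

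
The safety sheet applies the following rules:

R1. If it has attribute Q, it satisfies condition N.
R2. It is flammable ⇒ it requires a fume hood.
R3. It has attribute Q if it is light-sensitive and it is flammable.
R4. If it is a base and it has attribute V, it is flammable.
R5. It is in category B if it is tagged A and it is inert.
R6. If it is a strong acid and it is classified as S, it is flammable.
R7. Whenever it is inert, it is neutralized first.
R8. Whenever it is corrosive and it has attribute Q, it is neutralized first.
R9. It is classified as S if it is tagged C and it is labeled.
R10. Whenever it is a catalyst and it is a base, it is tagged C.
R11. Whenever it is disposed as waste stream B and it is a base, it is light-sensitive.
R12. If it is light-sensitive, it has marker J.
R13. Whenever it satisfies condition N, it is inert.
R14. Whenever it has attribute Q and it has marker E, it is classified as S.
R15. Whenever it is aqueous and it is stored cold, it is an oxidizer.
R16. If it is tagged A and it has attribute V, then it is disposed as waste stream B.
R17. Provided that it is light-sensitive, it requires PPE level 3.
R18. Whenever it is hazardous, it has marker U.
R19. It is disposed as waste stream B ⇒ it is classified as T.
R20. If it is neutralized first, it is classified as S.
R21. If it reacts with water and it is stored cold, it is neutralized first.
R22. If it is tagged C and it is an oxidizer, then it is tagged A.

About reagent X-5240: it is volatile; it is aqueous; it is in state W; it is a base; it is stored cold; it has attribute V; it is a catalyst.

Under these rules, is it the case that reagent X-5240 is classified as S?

By R4 (it is a base, it has attribute V): it is flammable.
By R10 (it is a catalyst, it is a base): it is tagged C.
By R15 (it is aqueous, it is stored cold): it is an oxidizer.
By R22 (it is tagged C, it is an oxidizer): it is tagged A.
By R16 (it is tagged A, it has attribute V): it is disposed as waste stream B.
By R11 (it is disposed as waste stream B, it is a base): it is light-sensitive.
By R3 (it is light-sensitive, it is flammable): it has attribute Q.
By R1 (it has attribute Q): it satisfies condition N.
By R13 (it satisfies condition N): it is inert.
By R7 (it is inert): it is neutralized first.
By R20 (it is neutralized first): it is classified as S.

Yes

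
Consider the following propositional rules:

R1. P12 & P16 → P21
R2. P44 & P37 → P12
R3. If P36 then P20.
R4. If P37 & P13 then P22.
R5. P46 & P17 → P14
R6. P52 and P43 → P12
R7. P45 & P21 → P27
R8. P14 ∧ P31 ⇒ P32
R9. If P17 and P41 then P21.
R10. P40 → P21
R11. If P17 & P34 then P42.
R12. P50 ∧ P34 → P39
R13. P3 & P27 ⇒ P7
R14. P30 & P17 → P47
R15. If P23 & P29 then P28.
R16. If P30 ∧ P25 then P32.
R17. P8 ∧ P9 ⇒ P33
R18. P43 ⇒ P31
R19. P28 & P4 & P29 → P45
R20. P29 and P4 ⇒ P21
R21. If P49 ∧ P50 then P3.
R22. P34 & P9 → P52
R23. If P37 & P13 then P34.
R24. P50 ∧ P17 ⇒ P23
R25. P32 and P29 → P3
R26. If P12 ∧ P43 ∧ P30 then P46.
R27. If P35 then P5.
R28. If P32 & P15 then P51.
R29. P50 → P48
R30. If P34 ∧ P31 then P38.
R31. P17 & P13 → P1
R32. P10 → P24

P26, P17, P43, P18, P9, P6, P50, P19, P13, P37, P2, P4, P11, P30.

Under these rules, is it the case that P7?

No

Forward chaining from the given facts derives: P22, P47, P31, P34, P23, P48, P38, P1, P42, P39, P52, P12, P46, P14, P32.
The only rule concluding P7 is R13, which needs P3; that is never established.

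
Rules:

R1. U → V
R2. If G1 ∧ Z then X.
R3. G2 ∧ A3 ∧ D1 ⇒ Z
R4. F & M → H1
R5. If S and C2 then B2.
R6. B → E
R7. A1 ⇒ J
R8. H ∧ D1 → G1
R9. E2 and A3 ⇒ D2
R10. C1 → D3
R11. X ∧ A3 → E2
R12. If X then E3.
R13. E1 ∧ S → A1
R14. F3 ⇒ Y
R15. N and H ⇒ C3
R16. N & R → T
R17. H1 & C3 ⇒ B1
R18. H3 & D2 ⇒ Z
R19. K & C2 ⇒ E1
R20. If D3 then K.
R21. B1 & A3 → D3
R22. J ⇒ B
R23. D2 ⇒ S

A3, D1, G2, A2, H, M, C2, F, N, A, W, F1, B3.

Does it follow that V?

Forward chaining from the given facts derives: Z, H1, G1, C3, B1, D3, X, E2, E3, K, D2, E1, S, B2, A1, J, B, E.
The only rule concluding V is R1, which needs U; that is never established.

No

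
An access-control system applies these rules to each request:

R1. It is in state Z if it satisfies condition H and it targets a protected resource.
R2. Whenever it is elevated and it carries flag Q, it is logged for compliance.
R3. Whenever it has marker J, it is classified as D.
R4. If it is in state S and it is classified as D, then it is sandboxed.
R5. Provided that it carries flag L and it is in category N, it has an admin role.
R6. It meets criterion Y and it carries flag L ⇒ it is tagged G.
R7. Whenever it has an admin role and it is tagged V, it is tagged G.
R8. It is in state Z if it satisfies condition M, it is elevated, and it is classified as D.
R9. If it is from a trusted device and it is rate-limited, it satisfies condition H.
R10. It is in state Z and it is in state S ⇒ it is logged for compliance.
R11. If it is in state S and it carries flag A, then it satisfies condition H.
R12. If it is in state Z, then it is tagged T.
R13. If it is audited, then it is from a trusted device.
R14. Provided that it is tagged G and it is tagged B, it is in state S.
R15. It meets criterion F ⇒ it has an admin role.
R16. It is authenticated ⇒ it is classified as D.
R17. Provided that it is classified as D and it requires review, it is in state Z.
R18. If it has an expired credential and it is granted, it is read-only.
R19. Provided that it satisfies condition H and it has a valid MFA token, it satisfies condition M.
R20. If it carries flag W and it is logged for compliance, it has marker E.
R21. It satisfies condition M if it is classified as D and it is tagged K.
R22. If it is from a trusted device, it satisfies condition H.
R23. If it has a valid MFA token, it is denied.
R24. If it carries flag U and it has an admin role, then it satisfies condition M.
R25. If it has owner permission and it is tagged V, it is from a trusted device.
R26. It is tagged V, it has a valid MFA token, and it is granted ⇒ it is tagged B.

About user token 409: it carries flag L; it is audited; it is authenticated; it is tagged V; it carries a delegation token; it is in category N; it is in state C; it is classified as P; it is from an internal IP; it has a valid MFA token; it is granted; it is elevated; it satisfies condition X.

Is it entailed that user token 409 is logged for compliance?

Yes

By R5 (it carries flag L, it is in category N): it has an admin role.
By R7 (it has an admin role, it is tagged V): it is tagged G.
By R13 (it is audited): it is from a trusted device.
By R16 (it is authenticated): it is classified as D.
By R22 (it is from a trusted device): it satisfies condition H.
By R26 (it is tagged V, it has a valid MFA token, it is granted): it is tagged B.
By R14 (it is tagged G, it is tagged B): it is in state S.
By R19 (it satisfies condition H, it has a valid MFA token): it satisfies condition M.
By R8 (it satisfies condition M, it is elevated, it is classified as D): it is in state Z.
By R10 (it is in state Z, it is in state S): it is logged for compliance.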